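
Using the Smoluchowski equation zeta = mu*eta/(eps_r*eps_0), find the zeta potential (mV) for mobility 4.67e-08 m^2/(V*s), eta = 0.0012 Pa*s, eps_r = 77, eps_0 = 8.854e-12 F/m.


Smoluchowski equation: zeta = mu * eta / (eps_r * eps_0)
zeta = 4.67e-08 * 0.0012 / (77 * 8.854e-12)
zeta = 0.082199 V = 82.2 mV

82.2


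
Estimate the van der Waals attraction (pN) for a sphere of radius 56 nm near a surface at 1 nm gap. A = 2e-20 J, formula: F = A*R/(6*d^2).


Convert to SI: R = 56 nm = 5.6e-08 m, d = 1 nm = 1e-09 m
F = A * R / (6 * d^2)
F = 2e-20 * 5.6e-08 / (6 * (1e-09)^2)
F = 1.86667e-10 N = 186.667 pN

186.667


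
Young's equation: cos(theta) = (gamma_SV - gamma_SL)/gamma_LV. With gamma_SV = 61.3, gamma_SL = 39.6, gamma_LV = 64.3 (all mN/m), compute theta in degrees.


cos(theta) = (gamma_SV - gamma_SL) / gamma_LV
cos(theta) = (61.3 - 39.6) / 64.3
cos(theta) = 0.337481
theta = arccos(0.337481) = 70.28 degrees

70.28


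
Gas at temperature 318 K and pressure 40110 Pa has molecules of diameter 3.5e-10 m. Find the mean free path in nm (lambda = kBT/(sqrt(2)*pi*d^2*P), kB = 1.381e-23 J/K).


Mean free path: lambda = kB*T / (sqrt(2) * pi * d^2 * P)
lambda = 1.381e-23 * 318 / (sqrt(2) * pi * (3.5e-10)^2 * 40110)
lambda = 2.01172e-07 m
lambda = 201.17 nm

201.17


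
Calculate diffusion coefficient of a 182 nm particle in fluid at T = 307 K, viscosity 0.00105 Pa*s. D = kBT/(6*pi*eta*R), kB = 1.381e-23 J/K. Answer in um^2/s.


Radius R = 182/2 = 91 nm = 9.1e-08 m
D = kB*T / (6*pi*eta*R)
D = 1.381e-23 * 307 / (6 * pi * 0.00105 * 9.1e-08)
D = 2.35397e-12 m^2/s = 2.354 um^2/s

2.354


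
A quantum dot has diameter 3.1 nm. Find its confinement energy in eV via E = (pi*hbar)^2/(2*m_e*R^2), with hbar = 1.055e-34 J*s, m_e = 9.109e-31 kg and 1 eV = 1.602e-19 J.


Radius R = 3.1/2 = 1.55 nm = 1.55e-09 m
E = (pi * 1.055e-34)^2 / (2 * 9.109e-31 * (1.55e-09)^2)
E(J) = 2.50981e-20
E = E(J) / 1.602e-19 = 0.1567 eV

0.1567


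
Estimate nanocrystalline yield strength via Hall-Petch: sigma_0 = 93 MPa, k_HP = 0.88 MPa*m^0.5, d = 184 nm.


d = 184 nm = 1.84e-07 m
sqrt(d) = 0.0004289522
Hall-Petch contribution = k / sqrt(d) = 0.88 / 0.0004289522 = 2051.5 MPa
sigma = sigma_0 + k/sqrt(d) = 93 + 2051.5 = 2144.5 MPa

2144.5


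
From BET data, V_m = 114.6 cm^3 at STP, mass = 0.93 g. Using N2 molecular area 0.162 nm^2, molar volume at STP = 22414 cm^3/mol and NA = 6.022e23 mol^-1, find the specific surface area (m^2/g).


Number of moles in monolayer = V_m / 22414 = 114.6 / 22414 = 0.00511288
Number of molecules = moles * NA = 0.00511288 * 6.022e23
SA = molecules * sigma / mass
SA = (114.6 / 22414) * 6.022e23 * 0.162e-18 / 0.93
SA = 536.3 m^2/g

536.3


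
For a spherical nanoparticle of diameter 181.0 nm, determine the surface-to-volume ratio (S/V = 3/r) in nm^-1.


Radius r = 181.0/2 = 90.5 nm
S/V = 3 / r = 3 / 90.5
S/V = 0.0331 nm^-1

0.0331


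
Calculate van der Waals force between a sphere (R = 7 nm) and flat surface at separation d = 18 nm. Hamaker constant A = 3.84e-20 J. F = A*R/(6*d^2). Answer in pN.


Convert to SI: R = 7 nm = 7e-09 m, d = 18 nm = 1.8e-08 m
F = A * R / (6 * d^2)
F = 3.84e-20 * 7e-09 / (6 * (1.8e-08)^2)
F = 1.38272e-13 N = 0.138 pN

0.138


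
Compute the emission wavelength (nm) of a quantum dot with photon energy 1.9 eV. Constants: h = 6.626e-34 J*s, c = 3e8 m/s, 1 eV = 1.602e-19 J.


Convert energy: E = 1.9 eV = 1.9 * 1.602e-19 = 3.0438e-19 J
lambda = h*c / E = 6.626e-34 * 3e8 / 3.0438e-19
lambda = 6.53065e-07 m = 653.1 nm

653.1


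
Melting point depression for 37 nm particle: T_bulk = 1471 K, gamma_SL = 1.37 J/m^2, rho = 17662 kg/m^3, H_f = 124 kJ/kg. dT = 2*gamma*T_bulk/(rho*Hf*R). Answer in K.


Radius R = 37/2 = 18.5 nm = 1.85e-08 m
Convert H_f = 124 kJ/kg = 124000 J/kg
dT = 2 * gamma_SL * T_bulk / (rho * H_f * R)
dT = 2 * 1.37 * 1471 / (17662 * 124000 * 1.85e-08)
dT = 99.5 K

99.5


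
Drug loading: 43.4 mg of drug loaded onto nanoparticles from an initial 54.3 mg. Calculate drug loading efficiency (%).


Drug loading efficiency = (drug loaded / drug initial) * 100
DLE = 43.4 / 54.3 * 100
DLE = 0.7993 * 100
DLE = 79.93%

79.93


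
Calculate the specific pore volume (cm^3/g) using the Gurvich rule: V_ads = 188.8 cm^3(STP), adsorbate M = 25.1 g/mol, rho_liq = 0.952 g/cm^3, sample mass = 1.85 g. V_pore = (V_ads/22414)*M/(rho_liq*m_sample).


Moles adsorbed n = V_ads / 22414 = 188.8 / 22414 = 8.423307e-03 mol
Liquid volume V_liq = n * M / rho_liq = 8.423307e-03 * 25.1 / 0.952 = 0.22209 cm^3
Specific pore volume V_pore = V_liq / m_sample = 0.22209 / 1.85
V_pore = 0.12 cm^3/g

0.12


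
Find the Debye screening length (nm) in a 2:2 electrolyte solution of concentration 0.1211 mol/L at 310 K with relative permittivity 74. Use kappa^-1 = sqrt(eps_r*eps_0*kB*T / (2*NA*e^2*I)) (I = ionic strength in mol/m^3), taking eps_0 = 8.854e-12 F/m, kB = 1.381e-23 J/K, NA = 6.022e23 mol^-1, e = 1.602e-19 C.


Ionic strength I = 0.1211 * 2^2 * 1000 = 484.4 mol/m^3
kappa^-1 = sqrt(74 * 8.854e-12 * 1.381e-23 * 310 / (2 * 6.022e23 * (1.602e-19)^2 * 484.4))
kappa^-1 = 0.433 nm

0.433


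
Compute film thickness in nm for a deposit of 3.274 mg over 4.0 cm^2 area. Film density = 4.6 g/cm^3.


Convert: m = 3.274 mg = 3.2740e-06 kg, A = 4.0 cm^2 = 4.0000e-04 m^2, rho = 4.6 g/cm^3 = 4600 kg/m^3
t = m / (A * rho)
t = 3.2740e-06 / (4.0000e-04 * 4600)
t = 1.7793e-06 m = 1779.3 nm

1779.3


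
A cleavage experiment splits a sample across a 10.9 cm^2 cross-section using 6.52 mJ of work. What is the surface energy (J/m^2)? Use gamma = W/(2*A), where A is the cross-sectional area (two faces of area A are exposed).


Convert: A = 10.9 cm^2 = 0.00109 m^2, W = 6.52 mJ = 0.00652 J
Cleaving exposes two faces of area A, so total new surface = 2*A and gamma = W / (2*A)
gamma = 0.00652 / (2 * 0.00109)
gamma = 2.991 J/m^2

2.991


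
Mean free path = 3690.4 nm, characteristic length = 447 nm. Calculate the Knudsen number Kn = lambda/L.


Knudsen number Kn = lambda / L
Kn = 3690.4 / 447
Kn = 8.2559

8.2559


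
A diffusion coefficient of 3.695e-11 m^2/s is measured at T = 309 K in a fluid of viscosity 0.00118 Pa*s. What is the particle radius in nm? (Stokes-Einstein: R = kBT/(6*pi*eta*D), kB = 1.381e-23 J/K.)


Stokes-Einstein: R = kB*T / (6*pi*eta*D)
R = 1.381e-23 * 309 / (6 * pi * 0.00118 * 3.695e-11)
R = 5.19224e-09 m = 5.19 nm

5.19


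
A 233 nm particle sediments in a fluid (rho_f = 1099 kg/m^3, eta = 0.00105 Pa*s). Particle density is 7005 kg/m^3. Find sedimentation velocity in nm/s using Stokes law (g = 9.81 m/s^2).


Radius R = 233/2 nm = 1.165e-07 m
Density difference = 7005 - 1099 = 5906 kg/m^3
v = 2 * R^2 * (rho_p - rho_f) * g / (9 * eta)
v = 2 * (1.165e-07)^2 * 5906 * 9.81 / (9 * 0.00105)
v = 1.66423e-07 m/s = 166.4227 nm/s

166.4227


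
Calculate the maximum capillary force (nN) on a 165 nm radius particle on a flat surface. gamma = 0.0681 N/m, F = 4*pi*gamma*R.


Convert radius: R = 165 nm = 1.65e-07 m
F = 4 * pi * gamma * R
F = 4 * pi * 0.0681 * 1.65e-07
F = 1.41202e-07 N = 141.202 nN

141.202


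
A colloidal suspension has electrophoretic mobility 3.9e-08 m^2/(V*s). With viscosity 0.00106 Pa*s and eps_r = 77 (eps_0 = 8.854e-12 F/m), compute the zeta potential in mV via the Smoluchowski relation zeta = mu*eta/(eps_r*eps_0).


Smoluchowski equation: zeta = mu * eta / (eps_r * eps_0)
zeta = 3.9e-08 * 0.00106 / (77 * 8.854e-12)
zeta = 0.060637 V = 60.64 mV

60.64


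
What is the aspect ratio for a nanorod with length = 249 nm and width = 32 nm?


Aspect ratio AR = length / diameter
AR = 249 / 32
AR = 7.78

7.78


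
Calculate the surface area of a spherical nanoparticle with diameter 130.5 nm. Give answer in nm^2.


Radius r = 130.5/2 = 65.25 nm
Surface area SA = 4 * pi * r^2
SA = 4 * pi * (65.25)^2
SA = 53502.11 nm^2

53502.11


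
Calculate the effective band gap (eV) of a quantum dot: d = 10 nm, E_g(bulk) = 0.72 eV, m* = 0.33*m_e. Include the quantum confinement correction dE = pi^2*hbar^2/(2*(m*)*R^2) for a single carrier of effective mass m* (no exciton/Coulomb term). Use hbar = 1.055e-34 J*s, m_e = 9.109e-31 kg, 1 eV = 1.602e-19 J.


Radius R = 10/2 nm = 5e-09 m
Confinement energy dE = pi^2 * hbar^2 / (2 * m_eff * m_e * R^2)
dE = pi^2 * (1.055e-34)^2 / (2 * 0.33 * 9.109e-31 * (5e-09)^2) J, divided by 1.602e-19 J/eV
dE = 0.0456 eV
Total band gap = E_g(bulk) + dE = 0.72 + 0.0456 = 0.7656 eV

0.7656


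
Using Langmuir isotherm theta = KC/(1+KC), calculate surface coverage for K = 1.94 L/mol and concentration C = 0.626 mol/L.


Langmuir isotherm: theta = K*C / (1 + K*C)
K*C = 1.94 * 0.626 = 1.21444
theta = 1.21444 / (1 + 1.21444) = 1.21444 / 2.21444
theta = 0.5484

0.5484


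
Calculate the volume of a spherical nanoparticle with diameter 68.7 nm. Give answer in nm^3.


Radius r = 68.7/2 = 34.35 nm
Volume V = (4/3) * pi * r^3
V = (4/3) * pi * (34.35)^3
V = 169773.08 nm^3

169773.08


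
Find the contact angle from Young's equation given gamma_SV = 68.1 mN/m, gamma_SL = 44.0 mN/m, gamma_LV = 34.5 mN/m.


cos(theta) = (gamma_SV - gamma_SL) / gamma_LV
cos(theta) = (68.1 - 44.0) / 34.5
cos(theta) = 0.698551
theta = arccos(0.698551) = 45.69 degrees

45.69


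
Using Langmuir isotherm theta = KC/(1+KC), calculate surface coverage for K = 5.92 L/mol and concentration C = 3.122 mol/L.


Langmuir isotherm: theta = K*C / (1 + K*C)
K*C = 5.92 * 3.122 = 18.48224
theta = 18.48224 / (1 + 18.48224) = 18.48224 / 19.48224
theta = 0.9487

0.9487


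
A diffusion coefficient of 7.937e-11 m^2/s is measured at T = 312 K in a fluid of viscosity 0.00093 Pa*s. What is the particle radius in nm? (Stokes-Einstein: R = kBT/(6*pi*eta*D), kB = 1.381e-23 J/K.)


Stokes-Einstein: R = kB*T / (6*pi*eta*D)
R = 1.381e-23 * 312 / (6 * pi * 0.00093 * 7.937e-11)
R = 3.09676e-09 m = 3.1 nm

3.1


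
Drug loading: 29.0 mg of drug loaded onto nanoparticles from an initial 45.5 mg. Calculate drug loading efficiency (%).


Drug loading efficiency = (drug loaded / drug initial) * 100
DLE = 29.0 / 45.5 * 100
DLE = 0.6374 * 100
DLE = 63.74%

63.74


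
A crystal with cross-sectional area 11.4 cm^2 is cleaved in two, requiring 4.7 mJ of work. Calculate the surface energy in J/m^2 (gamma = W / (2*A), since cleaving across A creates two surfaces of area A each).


Convert: A = 11.4 cm^2 = 0.00114 m^2, W = 4.7 mJ = 0.0047 J
Cleaving exposes two faces of area A, so total new surface = 2*A and gamma = W / (2*A)
gamma = 0.0047 / (2 * 0.00114)
gamma = 2.061 J/m^2

2.061


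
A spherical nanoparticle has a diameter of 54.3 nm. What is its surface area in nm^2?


Radius r = 54.3/2 = 27.15 nm
Surface area SA = 4 * pi * r^2
SA = 4 * pi * (27.15)^2
SA = 9262.95 nm^2

9262.95


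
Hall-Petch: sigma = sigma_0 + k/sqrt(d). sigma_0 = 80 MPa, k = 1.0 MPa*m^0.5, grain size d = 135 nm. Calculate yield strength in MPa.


d = 135 nm = 1.35e-07 m
sqrt(d) = 0.0003674235
Hall-Petch contribution = k / sqrt(d) = 1.0 / 0.0003674235 = 2721.7 MPa
sigma = sigma_0 + k/sqrt(d) = 80 + 2721.7 = 2801.7 MPa

2801.7


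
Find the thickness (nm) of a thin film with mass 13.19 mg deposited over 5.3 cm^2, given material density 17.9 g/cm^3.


Convert: m = 13.19 mg = 1.3190e-05 kg, A = 5.3 cm^2 = 5.3000e-04 m^2, rho = 17.9 g/cm^3 = 17900 kg/m^3
t = m / (A * rho)
t = 1.3190e-05 / (5.3000e-04 * 17900)
t = 1.3903e-06 m = 1390.3 nm

1390.3


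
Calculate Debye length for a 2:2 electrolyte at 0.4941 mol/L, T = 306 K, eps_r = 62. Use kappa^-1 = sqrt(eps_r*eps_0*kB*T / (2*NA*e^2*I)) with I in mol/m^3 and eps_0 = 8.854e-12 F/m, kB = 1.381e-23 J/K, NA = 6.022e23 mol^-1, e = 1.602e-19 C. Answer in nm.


Ionic strength I = 0.4941 * 2^2 * 1000 = 1976.4 mol/m^3
kappa^-1 = sqrt(62 * 8.854e-12 * 1.381e-23 * 306 / (2 * 6.022e23 * (1.602e-19)^2 * 1976.4))
kappa^-1 = 0.195 nm

0.195


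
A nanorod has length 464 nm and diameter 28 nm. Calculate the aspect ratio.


Aspect ratio AR = length / diameter
AR = 464 / 28
AR = 16.57

16.57


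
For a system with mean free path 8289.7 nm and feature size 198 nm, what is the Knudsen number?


Knudsen number Kn = lambda / L
Kn = 8289.7 / 198
Kn = 41.8672

41.8672


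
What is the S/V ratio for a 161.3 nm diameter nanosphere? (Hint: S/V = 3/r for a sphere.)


Radius r = 161.3/2 = 80.65 nm
S/V = 3 / r = 3 / 80.65
S/V = 0.0372 nm^-1

0.0372


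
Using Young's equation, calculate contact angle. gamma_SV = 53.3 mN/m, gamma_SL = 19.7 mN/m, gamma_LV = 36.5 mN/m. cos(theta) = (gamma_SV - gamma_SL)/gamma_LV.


cos(theta) = (gamma_SV - gamma_SL) / gamma_LV
cos(theta) = (53.3 - 19.7) / 36.5
cos(theta) = 0.920548
theta = arccos(0.920548) = 22.99 degrees

22.99


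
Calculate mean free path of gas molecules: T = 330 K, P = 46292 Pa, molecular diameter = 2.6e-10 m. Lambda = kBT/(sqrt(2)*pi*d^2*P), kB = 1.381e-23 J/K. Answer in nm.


Mean free path: lambda = kB*T / (sqrt(2) * pi * d^2 * P)
lambda = 1.381e-23 * 330 / (sqrt(2) * pi * (2.6e-10)^2 * 46292)
lambda = 3.27786e-07 m
lambda = 327.79 nm

327.79


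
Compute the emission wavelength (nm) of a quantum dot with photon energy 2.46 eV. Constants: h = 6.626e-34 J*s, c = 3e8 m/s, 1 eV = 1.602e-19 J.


Convert energy: E = 2.46 eV = 2.46 * 1.602e-19 = 3.94092e-19 J
lambda = h*c / E = 6.626e-34 * 3e8 / 3.94092e-19
lambda = 5.044e-07 m = 504.4 nm

504.4


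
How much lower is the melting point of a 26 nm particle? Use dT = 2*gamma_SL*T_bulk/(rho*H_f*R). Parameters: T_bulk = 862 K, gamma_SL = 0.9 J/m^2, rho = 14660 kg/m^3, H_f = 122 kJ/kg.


Radius R = 26/2 = 13 nm = 1.3e-08 m
Convert H_f = 122 kJ/kg = 122000 J/kg
dT = 2 * gamma_SL * T_bulk / (rho * H_f * R)
dT = 2 * 0.9 * 862 / (14660 * 122000 * 1.3e-08)
dT = 66.7 K

66.7


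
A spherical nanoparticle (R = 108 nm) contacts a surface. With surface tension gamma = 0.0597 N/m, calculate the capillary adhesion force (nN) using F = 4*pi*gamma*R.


Convert radius: R = 108 nm = 1.08e-07 m
F = 4 * pi * gamma * R
F = 4 * pi * 0.0597 * 1.08e-07
F = 8.10229e-08 N = 81.0229 nN

81.0229


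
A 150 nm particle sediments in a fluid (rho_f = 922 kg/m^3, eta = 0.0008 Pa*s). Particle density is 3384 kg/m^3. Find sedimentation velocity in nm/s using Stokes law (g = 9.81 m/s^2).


Radius R = 150/2 nm = 7.5e-08 m
Density difference = 3384 - 922 = 2462 kg/m^3
v = 2 * R^2 * (rho_p - rho_f) * g / (9 * eta)
v = 2 * (7.5e-08)^2 * 2462 * 9.81 / (9 * 0.0008)
v = 3.77378e-08 m/s = 37.7378 nm/s

37.7378


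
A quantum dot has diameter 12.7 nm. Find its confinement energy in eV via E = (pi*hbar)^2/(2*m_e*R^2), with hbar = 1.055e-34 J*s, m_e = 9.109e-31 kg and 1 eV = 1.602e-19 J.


Radius R = 12.7/2 = 6.35 nm = 6.35e-09 m
E = (pi * 1.055e-34)^2 / (2 * 9.109e-31 * (6.35e-09)^2)
E(J) = 1.4954e-21
E = E(J) / 1.602e-19 = 0.0093 eV

0.0093


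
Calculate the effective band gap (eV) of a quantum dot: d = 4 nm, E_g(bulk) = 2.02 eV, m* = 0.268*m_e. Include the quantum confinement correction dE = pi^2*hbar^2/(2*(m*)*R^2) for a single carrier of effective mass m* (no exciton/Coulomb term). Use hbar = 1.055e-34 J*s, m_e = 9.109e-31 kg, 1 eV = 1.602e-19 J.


Radius R = 4/2 nm = 2e-09 m
Confinement energy dE = pi^2 * hbar^2 / (2 * m_eff * m_e * R^2)
dE = pi^2 * (1.055e-34)^2 / (2 * 0.268 * 9.109e-31 * (2e-09)^2) J, divided by 1.602e-19 J/eV
dE = 0.3511 eV
Total band gap = E_g(bulk) + dE = 2.02 + 0.3511 = 2.3711 eV

2.3711


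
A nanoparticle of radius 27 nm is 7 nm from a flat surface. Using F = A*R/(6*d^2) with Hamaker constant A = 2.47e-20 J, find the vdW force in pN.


Convert to SI: R = 27 nm = 2.7e-08 m, d = 7 nm = 7e-09 m
F = A * R / (6 * d^2)
F = 2.47e-20 * 2.7e-08 / (6 * (7e-09)^2)
F = 2.26837e-12 N = 2.268 pN

2.268


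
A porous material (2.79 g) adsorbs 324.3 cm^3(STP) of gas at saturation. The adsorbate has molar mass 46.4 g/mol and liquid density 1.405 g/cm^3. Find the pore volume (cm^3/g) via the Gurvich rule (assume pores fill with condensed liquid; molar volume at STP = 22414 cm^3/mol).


Moles adsorbed n = V_ads / 22414 = 324.3 / 22414 = 1.446864e-02 mol
Liquid volume V_liq = n * M / rho_liq = 1.446864e-02 * 46.4 / 1.405 = 0.47783 cm^3
Specific pore volume V_pore = V_liq / m_sample = 0.47783 / 2.79
V_pore = 0.1713 cm^3/g

0.1713


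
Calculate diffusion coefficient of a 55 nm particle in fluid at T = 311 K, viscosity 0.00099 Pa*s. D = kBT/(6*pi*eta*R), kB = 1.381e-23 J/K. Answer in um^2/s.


Radius R = 55/2 = 27.5 nm = 2.75e-08 m
D = kB*T / (6*pi*eta*R)
D = 1.381e-23 * 311 / (6 * pi * 0.00099 * 2.75e-08)
D = 8.36922e-12 m^2/s = 8.369 um^2/s

8.369


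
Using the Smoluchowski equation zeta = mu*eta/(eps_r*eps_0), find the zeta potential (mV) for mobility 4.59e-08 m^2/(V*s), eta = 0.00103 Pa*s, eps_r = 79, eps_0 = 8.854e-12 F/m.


Smoluchowski equation: zeta = mu * eta / (eps_r * eps_0)
zeta = 4.59e-08 * 0.00103 / (79 * 8.854e-12)
zeta = 0.06759 V = 67.59 mV

67.59


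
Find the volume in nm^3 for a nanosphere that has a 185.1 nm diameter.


Radius r = 185.1/2 = 92.55 nm
Volume V = (4/3) * pi * r^3
V = (4/3) * pi * (92.55)^3
V = 3320610.05 nm^3

3320610.05


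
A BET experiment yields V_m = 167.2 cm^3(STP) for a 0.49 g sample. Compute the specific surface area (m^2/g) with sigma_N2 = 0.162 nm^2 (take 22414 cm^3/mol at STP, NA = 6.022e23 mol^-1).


Number of moles in monolayer = V_m / 22414 = 167.2 / 22414 = 0.00745962
Number of molecules = moles * NA = 0.00745962 * 6.022e23
SA = molecules * sigma / mass
SA = (167.2 / 22414) * 6.022e23 * 0.162e-18 / 0.49
SA = 1485.2 m^2/g

1485.2


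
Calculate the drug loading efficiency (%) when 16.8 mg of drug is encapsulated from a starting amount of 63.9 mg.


Drug loading efficiency = (drug loaded / drug initial) * 100
DLE = 16.8 / 63.9 * 100
DLE = 0.2629 * 100
DLE = 26.29%

26.29


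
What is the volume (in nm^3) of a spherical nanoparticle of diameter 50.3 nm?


Radius r = 50.3/2 = 25.15 nm
Volume V = (4/3) * pi * r^3
V = (4/3) * pi * (25.15)^3
V = 66635.03 nm^3

66635.03


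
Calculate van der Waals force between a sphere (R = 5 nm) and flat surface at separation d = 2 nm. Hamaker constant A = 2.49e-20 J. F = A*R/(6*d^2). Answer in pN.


Convert to SI: R = 5 nm = 5e-09 m, d = 2 nm = 2e-09 m
F = A * R / (6 * d^2)
F = 2.49e-20 * 5e-09 / (6 * (2e-09)^2)
F = 5.1875e-12 N = 5.188 pN

5.188


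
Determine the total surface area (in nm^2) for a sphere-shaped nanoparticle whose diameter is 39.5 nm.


Radius r = 39.5/2 = 19.75 nm
Surface area SA = 4 * pi * r^2
SA = 4 * pi * (19.75)^2
SA = 4901.67 nm^2

4901.67


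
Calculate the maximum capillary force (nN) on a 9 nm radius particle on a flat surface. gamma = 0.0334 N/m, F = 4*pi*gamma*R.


Convert radius: R = 9 nm = 9e-09 m
F = 4 * pi * gamma * R
F = 4 * pi * 0.0334 * 9e-09
F = 3.77745e-09 N = 3.7775 nN

3.7775


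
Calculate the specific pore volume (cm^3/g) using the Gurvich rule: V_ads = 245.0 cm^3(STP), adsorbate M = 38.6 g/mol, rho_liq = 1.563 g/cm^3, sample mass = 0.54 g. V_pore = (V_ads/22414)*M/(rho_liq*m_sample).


Moles adsorbed n = V_ads / 22414 = 245.0 / 22414 = 1.093067e-02 mol
Liquid volume V_liq = n * M / rho_liq = 1.093067e-02 * 38.6 / 1.563 = 0.26994 cm^3
Specific pore volume V_pore = V_liq / m_sample = 0.26994 / 0.54
V_pore = 0.4999 cm^3/g

0.4999


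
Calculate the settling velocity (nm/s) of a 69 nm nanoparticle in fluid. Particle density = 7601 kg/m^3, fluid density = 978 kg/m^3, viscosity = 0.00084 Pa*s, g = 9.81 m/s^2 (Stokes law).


Radius R = 69/2 nm = 3.45e-08 m
Density difference = 7601 - 978 = 6623 kg/m^3
v = 2 * R^2 * (rho_p - rho_f) * g / (9 * eta)
v = 2 * (3.45e-08)^2 * 6623 * 9.81 / (9 * 0.00084)
v = 2.04583e-08 m/s = 20.4583 nm/s

20.4583


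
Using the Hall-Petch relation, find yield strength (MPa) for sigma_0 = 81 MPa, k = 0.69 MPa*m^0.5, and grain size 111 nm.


d = 111 nm = 1.11e-07 m
sqrt(d) = 0.0003331666
Hall-Petch contribution = k / sqrt(d) = 0.69 / 0.0003331666 = 2071.0 MPa
sigma = sigma_0 + k/sqrt(d) = 81 + 2071.0 = 2152.0 MPa

2152.0


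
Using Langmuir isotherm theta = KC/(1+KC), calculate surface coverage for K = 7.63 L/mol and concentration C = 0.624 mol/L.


Langmuir isotherm: theta = K*C / (1 + K*C)
K*C = 7.63 * 0.624 = 4.76112
theta = 4.76112 / (1 + 4.76112) = 4.76112 / 5.76112
theta = 0.8264

0.8264


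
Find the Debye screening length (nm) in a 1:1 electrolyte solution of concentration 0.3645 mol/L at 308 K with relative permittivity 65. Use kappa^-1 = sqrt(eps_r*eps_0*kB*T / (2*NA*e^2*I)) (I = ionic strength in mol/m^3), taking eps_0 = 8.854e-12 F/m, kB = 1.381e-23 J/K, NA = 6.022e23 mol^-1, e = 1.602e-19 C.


Ionic strength I = 0.3645 * 1^2 * 1000 = 364.5 mol/m^3
kappa^-1 = sqrt(65 * 8.854e-12 * 1.381e-23 * 308 / (2 * 6.022e23 * (1.602e-19)^2 * 364.5))
kappa^-1 = 0.466 nm

0.466


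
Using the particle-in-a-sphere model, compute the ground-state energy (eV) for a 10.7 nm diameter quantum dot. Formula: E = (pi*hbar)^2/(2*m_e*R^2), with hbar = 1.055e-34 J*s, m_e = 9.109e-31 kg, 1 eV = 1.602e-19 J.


Radius R = 10.7/2 = 5.35 nm = 5.35e-09 m
E = (pi * 1.055e-34)^2 / (2 * 9.109e-31 * (5.35e-09)^2)
E(J) = 2.10667e-21
E = E(J) / 1.602e-19 = 0.0132 eV

0.0132


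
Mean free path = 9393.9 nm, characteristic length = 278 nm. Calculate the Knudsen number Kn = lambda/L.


Knudsen number Kn = lambda / L
Kn = 9393.9 / 278
Kn = 33.791

33.791


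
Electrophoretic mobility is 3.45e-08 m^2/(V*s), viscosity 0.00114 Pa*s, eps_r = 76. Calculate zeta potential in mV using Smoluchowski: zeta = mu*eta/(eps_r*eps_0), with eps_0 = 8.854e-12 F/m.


Smoluchowski equation: zeta = mu * eta / (eps_r * eps_0)
zeta = 3.45e-08 * 0.00114 / (76 * 8.854e-12)
zeta = 0.058448 V = 58.45 mV

58.45


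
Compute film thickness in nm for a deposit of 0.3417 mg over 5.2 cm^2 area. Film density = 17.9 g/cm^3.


Convert: m = 0.3417 mg = 3.4170e-07 kg, A = 5.2 cm^2 = 5.2000e-04 m^2, rho = 17.9 g/cm^3 = 17900 kg/m^3
t = m / (A * rho)
t = 3.4170e-07 / (5.2000e-04 * 17900)
t = 3.6710e-08 m = 36.7 nm

36.7


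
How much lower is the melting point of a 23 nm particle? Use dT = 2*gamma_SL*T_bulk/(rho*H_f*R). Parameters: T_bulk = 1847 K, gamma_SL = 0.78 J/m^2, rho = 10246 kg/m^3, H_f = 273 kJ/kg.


Radius R = 23/2 = 11.5 nm = 1.15e-08 m
Convert H_f = 273 kJ/kg = 273000 J/kg
dT = 2 * gamma_SL * T_bulk / (rho * H_f * R)
dT = 2 * 0.78 * 1847 / (10246 * 273000 * 1.15e-08)
dT = 89.6 K

89.6


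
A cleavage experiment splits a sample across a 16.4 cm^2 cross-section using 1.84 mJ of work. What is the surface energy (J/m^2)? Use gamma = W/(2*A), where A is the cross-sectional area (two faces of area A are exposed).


Convert: A = 16.4 cm^2 = 0.00164 m^2, W = 1.84 mJ = 0.00184 J
Cleaving exposes two faces of area A, so total new surface = 2*A and gamma = W / (2*A)
gamma = 0.00184 / (2 * 0.00164)
gamma = 0.561 J/m^2

0.561


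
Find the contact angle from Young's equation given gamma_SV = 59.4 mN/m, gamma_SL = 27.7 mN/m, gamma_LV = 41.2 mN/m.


cos(theta) = (gamma_SV - gamma_SL) / gamma_LV
cos(theta) = (59.4 - 27.7) / 41.2
cos(theta) = 0.769417
theta = arccos(0.769417) = 39.7 degrees

39.7


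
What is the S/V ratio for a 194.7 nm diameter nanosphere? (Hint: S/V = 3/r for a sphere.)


Radius r = 194.7/2 = 97.35 nm
S/V = 3 / r = 3 / 97.35
S/V = 0.0308 nm^-1

0.0308


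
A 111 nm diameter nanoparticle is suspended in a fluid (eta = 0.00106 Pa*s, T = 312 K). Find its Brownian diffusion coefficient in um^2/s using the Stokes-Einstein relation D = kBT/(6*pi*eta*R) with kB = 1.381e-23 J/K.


Radius R = 111/2 = 55.5 nm = 5.55e-08 m
D = kB*T / (6*pi*eta*R)
D = 1.381e-23 * 312 / (6 * pi * 0.00106 * 5.55e-08)
D = 3.88551e-12 m^2/s = 3.886 um^2/s

3.886


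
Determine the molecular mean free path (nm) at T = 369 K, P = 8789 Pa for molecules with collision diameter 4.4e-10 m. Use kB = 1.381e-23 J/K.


Mean free path: lambda = kB*T / (sqrt(2) * pi * d^2 * P)
lambda = 1.381e-23 * 369 / (sqrt(2) * pi * (4.4e-10)^2 * 8789)
lambda = 6.74078e-07 m
lambda = 674.08 nm

674.08


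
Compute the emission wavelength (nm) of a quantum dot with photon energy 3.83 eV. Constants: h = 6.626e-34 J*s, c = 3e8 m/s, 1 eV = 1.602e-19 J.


Convert energy: E = 3.83 eV = 3.83 * 1.602e-19 = 6.13566e-19 J
lambda = h*c / E = 6.626e-34 * 3e8 / 6.13566e-19
lambda = 3.23975e-07 m = 324.0 nm

324.0


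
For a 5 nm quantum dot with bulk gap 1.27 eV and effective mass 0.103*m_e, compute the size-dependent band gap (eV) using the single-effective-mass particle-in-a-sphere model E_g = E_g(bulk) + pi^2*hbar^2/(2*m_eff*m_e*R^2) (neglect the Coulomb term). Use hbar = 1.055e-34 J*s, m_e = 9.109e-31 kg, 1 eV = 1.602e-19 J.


Radius R = 5/2 nm = 2.5e-09 m
Confinement energy dE = pi^2 * hbar^2 / (2 * m_eff * m_e * R^2)
dE = pi^2 * (1.055e-34)^2 / (2 * 0.103 * 9.109e-31 * (2.5e-09)^2) J, divided by 1.602e-19 J/eV
dE = 0.5847 eV
Total band gap = E_g(bulk) + dE = 1.27 + 0.5847 = 1.8547 eV

1.8547


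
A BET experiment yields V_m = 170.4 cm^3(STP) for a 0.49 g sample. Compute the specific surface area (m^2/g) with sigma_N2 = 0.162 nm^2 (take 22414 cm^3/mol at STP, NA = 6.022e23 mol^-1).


Number of moles in monolayer = V_m / 22414 = 170.4 / 22414 = 0.00760239
Number of molecules = moles * NA = 0.00760239 * 6.022e23
SA = molecules * sigma / mass
SA = (170.4 / 22414) * 6.022e23 * 0.162e-18 / 0.49
SA = 1513.6 m^2/g

1513.6


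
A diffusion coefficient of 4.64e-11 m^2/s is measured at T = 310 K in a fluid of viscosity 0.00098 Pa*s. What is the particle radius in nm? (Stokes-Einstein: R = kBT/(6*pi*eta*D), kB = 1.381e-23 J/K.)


Stokes-Einstein: R = kB*T / (6*pi*eta*D)
R = 1.381e-23 * 310 / (6 * pi * 0.00098 * 4.64e-11)
R = 4.99471e-09 m = 4.99 nm

4.99


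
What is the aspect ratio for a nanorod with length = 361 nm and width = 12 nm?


Aspect ratio AR = length / diameter
AR = 361 / 12
AR = 30.08

30.08


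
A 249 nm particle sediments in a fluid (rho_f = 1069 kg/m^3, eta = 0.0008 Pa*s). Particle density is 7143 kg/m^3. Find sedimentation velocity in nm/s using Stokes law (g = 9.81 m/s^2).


Radius R = 249/2 nm = 1.245e-07 m
Density difference = 7143 - 1069 = 6074 kg/m^3
v = 2 * R^2 * (rho_p - rho_f) * g / (9 * eta)
v = 2 * (1.245e-07)^2 * 6074 * 9.81 / (9 * 0.0008)
v = 2.56555e-07 m/s = 256.5547 nm/s

256.5547


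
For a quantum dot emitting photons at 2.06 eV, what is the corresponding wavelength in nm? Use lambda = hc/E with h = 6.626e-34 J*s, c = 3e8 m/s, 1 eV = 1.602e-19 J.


Convert energy: E = 2.06 eV = 2.06 * 1.602e-19 = 3.30012e-19 J
lambda = h*c / E = 6.626e-34 * 3e8 / 3.30012e-19
lambda = 6.02342e-07 m = 602.3 nm

602.3


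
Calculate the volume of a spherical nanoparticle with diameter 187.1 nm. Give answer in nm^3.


Radius r = 187.1/2 = 93.55 nm
Volume V = (4/3) * pi * r^3
V = (4/3) * pi * (93.55)^3
V = 3429414.54 nm^3

3429414.54


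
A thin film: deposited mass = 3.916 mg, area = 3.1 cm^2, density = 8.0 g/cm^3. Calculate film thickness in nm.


Convert: m = 3.916 mg = 3.9160e-06 kg, A = 3.1 cm^2 = 3.1000e-04 m^2, rho = 8.0 g/cm^3 = 8000 kg/m^3
t = m / (A * rho)
t = 3.9160e-06 / (3.1000e-04 * 8000)
t = 1.5790e-06 m = 1579.0 nm

1579.0


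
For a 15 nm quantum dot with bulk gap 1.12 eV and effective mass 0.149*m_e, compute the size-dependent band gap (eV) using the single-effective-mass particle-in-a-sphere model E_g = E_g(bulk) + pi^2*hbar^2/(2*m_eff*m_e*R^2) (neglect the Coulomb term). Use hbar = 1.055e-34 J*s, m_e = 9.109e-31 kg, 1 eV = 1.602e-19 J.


Radius R = 15/2 nm = 7.5e-09 m
Confinement energy dE = pi^2 * hbar^2 / (2 * m_eff * m_e * R^2)
dE = pi^2 * (1.055e-34)^2 / (2 * 0.149 * 9.109e-31 * (7.5e-09)^2) J, divided by 1.602e-19 J/eV
dE = 0.0449 eV
Total band gap = E_g(bulk) + dE = 1.12 + 0.0449 = 1.1649 eV

1.1649


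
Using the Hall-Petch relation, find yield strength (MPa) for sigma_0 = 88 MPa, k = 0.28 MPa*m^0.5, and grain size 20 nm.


d = 20 nm = 2e-08 m
sqrt(d) = 0.0001414214
Hall-Petch contribution = k / sqrt(d) = 0.28 / 0.0001414214 = 1979.9 MPa
sigma = sigma_0 + k/sqrt(d) = 88 + 1979.9 = 2067.9 MPa

2067.9


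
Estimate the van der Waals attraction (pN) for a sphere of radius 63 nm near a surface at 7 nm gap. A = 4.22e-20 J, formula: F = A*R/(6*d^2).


Convert to SI: R = 63 nm = 6.3e-08 m, d = 7 nm = 7e-09 m
F = A * R / (6 * d^2)
F = 4.22e-20 * 6.3e-08 / (6 * (7e-09)^2)
F = 9.04286e-12 N = 9.043 pN

9.043


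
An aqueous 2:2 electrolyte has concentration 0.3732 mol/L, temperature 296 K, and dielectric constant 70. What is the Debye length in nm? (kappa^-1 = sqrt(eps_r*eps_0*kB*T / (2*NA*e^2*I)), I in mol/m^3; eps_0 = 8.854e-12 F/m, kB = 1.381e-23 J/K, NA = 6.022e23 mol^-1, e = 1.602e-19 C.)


Ionic strength I = 0.3732 * 2^2 * 1000 = 1492.8 mol/m^3
kappa^-1 = sqrt(70 * 8.854e-12 * 1.381e-23 * 296 / (2 * 6.022e23 * (1.602e-19)^2 * 1492.8))
kappa^-1 = 0.234 nm

0.234


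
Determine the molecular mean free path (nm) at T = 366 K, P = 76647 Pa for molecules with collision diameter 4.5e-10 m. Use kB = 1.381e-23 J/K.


Mean free path: lambda = kB*T / (sqrt(2) * pi * d^2 * P)
lambda = 1.381e-23 * 366 / (sqrt(2) * pi * (4.5e-10)^2 * 76647)
lambda = 7.32976e-08 m
lambda = 73.3 nm

73.3


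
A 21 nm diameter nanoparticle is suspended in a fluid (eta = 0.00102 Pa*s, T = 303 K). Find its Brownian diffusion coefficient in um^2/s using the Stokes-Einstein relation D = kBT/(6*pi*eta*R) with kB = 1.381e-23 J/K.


Radius R = 21/2 = 10.5 nm = 1.05e-08 m
D = kB*T / (6*pi*eta*R)
D = 1.381e-23 * 303 / (6 * pi * 0.00102 * 1.05e-08)
D = 2.07274e-11 m^2/s = 20.727 um^2/s

20.727


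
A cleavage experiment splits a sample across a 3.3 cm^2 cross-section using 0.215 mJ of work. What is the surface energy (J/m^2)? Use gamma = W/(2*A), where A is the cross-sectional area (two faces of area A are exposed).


Convert: A = 3.3 cm^2 = 0.00033 m^2, W = 0.215 mJ = 0.000215 J
Cleaving exposes two faces of area A, so total new surface = 2*A and gamma = W / (2*A)
gamma = 0.000215 / (2 * 0.00033)
gamma = 0.326 J/m^2

0.326


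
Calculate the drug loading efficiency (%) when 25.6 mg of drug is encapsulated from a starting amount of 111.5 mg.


Drug loading efficiency = (drug loaded / drug initial) * 100
DLE = 25.6 / 111.5 * 100
DLE = 0.2296 * 100
DLE = 22.96%

22.96


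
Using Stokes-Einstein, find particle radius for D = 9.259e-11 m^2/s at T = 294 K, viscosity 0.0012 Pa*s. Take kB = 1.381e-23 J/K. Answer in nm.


Stokes-Einstein: R = kB*T / (6*pi*eta*D)
R = 1.381e-23 * 294 / (6 * pi * 0.0012 * 9.259e-11)
R = 1.93863e-09 m = 1.94 nm

1.94


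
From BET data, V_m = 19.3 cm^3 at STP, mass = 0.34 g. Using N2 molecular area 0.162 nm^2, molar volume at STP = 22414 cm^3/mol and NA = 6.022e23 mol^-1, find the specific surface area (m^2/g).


Number of moles in monolayer = V_m / 22414 = 19.3 / 22414 = 0.00086107
Number of molecules = moles * NA = 0.00086107 * 6.022e23
SA = molecules * sigma / mass
SA = (19.3 / 22414) * 6.022e23 * 0.162e-18 / 0.34
SA = 247.1 m^2/g

247.1


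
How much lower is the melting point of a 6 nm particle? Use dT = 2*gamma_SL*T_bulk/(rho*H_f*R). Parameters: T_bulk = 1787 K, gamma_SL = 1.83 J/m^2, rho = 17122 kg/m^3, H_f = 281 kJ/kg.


Radius R = 6/2 = 3 nm = 3e-09 m
Convert H_f = 281 kJ/kg = 281000 J/kg
dT = 2 * gamma_SL * T_bulk / (rho * H_f * R)
dT = 2 * 1.83 * 1787 / (17122 * 281000 * 3e-09)
dT = 453.1 K

453.1


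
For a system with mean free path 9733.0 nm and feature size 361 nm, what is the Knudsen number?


Knudsen number Kn = lambda / L
Kn = 9733.0 / 361
Kn = 26.9612

26.9612


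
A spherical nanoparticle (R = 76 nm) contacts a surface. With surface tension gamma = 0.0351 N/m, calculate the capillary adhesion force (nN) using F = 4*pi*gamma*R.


Convert radius: R = 76 nm = 7.6e-08 m
F = 4 * pi * gamma * R
F = 4 * pi * 0.0351 * 7.6e-08
F = 3.35221e-08 N = 33.5221 nN

33.5221


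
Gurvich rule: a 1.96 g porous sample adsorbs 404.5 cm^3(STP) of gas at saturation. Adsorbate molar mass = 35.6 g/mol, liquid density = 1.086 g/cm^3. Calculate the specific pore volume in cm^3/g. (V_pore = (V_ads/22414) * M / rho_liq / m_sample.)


Moles adsorbed n = V_ads / 22414 = 404.5 / 22414 = 1.804676e-02 mol
Liquid volume V_liq = n * M / rho_liq = 1.804676e-02 * 35.6 / 1.086 = 0.59159 cm^3
Specific pore volume V_pore = V_liq / m_sample = 0.59159 / 1.96
V_pore = 0.3018 cm^3/g

0.3018


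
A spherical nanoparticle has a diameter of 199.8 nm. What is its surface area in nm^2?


Radius r = 199.8/2 = 99.9 nm
Surface area SA = 4 * pi * r^2
SA = 4 * pi * (99.9)^2
SA = 125412.5 nm^2

125412.5


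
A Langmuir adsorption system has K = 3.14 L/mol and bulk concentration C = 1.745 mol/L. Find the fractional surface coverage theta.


Langmuir isotherm: theta = K*C / (1 + K*C)
K*C = 3.14 * 1.745 = 5.4793
theta = 5.4793 / (1 + 5.4793) = 5.4793 / 6.4793
theta = 0.8457

0.8457


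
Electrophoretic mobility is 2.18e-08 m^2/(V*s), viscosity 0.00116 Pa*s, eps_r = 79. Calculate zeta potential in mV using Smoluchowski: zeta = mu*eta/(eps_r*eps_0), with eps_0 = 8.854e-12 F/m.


Smoluchowski equation: zeta = mu * eta / (eps_r * eps_0)
zeta = 2.18e-08 * 0.00116 / (79 * 8.854e-12)
zeta = 0.036153 V = 36.15 mV

36.15


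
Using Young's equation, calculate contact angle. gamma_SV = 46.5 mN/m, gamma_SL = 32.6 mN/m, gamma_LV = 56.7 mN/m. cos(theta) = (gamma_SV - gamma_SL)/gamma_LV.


cos(theta) = (gamma_SV - gamma_SL) / gamma_LV
cos(theta) = (46.5 - 32.6) / 56.7
cos(theta) = 0.24515
theta = arccos(0.24515) = 75.81 degrees

75.81


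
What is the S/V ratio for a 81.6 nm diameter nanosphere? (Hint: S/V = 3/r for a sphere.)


Radius r = 81.6/2 = 40.8 nm
S/V = 3 / r = 3 / 40.8
S/V = 0.0735 nm^-1

0.0735


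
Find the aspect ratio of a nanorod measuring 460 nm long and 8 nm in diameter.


Aspect ratio AR = length / diameter
AR = 460 / 8
AR = 57.5

57.5


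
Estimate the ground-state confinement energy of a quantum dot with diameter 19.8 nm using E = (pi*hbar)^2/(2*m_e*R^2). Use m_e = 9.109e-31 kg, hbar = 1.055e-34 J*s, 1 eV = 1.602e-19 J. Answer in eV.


Radius R = 19.8/2 = 9.9 nm = 9.9e-09 m
E = (pi * 1.055e-34)^2 / (2 * 9.109e-31 * (9.9e-09)^2)
E(J) = 6.15224e-22
E = E(J) / 1.602e-19 = 0.0038 eV

0.0038


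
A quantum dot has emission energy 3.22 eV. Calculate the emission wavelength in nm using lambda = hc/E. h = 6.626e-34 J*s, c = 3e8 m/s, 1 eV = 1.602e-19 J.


Convert energy: E = 3.22 eV = 3.22 * 1.602e-19 = 5.15844e-19 J
lambda = h*c / E = 6.626e-34 * 3e8 / 5.15844e-19
lambda = 3.85349e-07 m = 385.3 nm

385.3


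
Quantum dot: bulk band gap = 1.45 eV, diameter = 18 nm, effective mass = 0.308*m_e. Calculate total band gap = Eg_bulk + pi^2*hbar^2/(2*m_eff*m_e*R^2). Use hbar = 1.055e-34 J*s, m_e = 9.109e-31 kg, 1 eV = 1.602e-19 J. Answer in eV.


Radius R = 18/2 nm = 9e-09 m
Confinement energy dE = pi^2 * hbar^2 / (2 * m_eff * m_e * R^2)
dE = pi^2 * (1.055e-34)^2 / (2 * 0.308 * 9.109e-31 * (9e-09)^2) J, divided by 1.602e-19 J/eV
dE = 0.0151 eV
Total band gap = E_g(bulk) + dE = 1.45 + 0.0151 = 1.4651 eV

1.4651


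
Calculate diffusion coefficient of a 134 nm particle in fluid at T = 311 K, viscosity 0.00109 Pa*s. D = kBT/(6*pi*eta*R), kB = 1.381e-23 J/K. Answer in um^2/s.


Radius R = 134/2 = 67 nm = 6.7e-08 m
D = kB*T / (6*pi*eta*R)
D = 1.381e-23 * 311 / (6 * pi * 0.00109 * 6.7e-08)
D = 3.11998e-12 m^2/s = 3.12 um^2/s

3.12


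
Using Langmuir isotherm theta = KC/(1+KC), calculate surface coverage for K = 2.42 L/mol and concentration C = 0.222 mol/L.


Langmuir isotherm: theta = K*C / (1 + K*C)
K*C = 2.42 * 0.222 = 0.53724
theta = 0.53724 / (1 + 0.53724) = 0.53724 / 1.53724
theta = 0.3495

0.3495


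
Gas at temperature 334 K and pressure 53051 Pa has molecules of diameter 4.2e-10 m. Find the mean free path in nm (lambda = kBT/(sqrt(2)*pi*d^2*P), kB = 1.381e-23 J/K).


Mean free path: lambda = kB*T / (sqrt(2) * pi * d^2 * P)
lambda = 1.381e-23 * 334 / (sqrt(2) * pi * (4.2e-10)^2 * 53051)
lambda = 1.10939e-07 m
lambda = 110.94 nm

110.94


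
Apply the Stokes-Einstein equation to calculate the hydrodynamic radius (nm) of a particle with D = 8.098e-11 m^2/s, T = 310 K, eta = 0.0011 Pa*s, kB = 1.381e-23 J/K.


Stokes-Einstein: R = kB*T / (6*pi*eta*D)
R = 1.381e-23 * 310 / (6 * pi * 0.0011 * 8.098e-11)
R = 2.54967e-09 m = 2.55 nm

2.55


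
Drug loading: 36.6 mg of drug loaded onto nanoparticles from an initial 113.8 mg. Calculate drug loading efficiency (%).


Drug loading efficiency = (drug loaded / drug initial) * 100
DLE = 36.6 / 113.8 * 100
DLE = 0.3216 * 100
DLE = 32.16%

32.16


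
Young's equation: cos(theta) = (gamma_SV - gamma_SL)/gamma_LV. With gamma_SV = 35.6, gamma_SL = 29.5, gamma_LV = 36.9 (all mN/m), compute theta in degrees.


cos(theta) = (gamma_SV - gamma_SL) / gamma_LV
cos(theta) = (35.6 - 29.5) / 36.9
cos(theta) = 0.165312
theta = arccos(0.165312) = 80.48 degrees

80.48


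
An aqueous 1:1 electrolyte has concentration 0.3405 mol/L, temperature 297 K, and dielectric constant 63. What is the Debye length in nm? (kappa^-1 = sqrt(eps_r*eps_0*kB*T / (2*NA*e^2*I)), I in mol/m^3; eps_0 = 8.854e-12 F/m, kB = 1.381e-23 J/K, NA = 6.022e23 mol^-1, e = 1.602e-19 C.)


Ionic strength I = 0.3405 * 1^2 * 1000 = 340.5 mol/m^3
kappa^-1 = sqrt(63 * 8.854e-12 * 1.381e-23 * 297 / (2 * 6.022e23 * (1.602e-19)^2 * 340.5))
kappa^-1 = 0.466 nm

0.466


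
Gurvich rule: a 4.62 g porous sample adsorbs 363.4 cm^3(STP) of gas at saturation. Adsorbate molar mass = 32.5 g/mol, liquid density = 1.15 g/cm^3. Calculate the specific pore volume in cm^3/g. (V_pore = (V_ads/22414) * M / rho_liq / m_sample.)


Moles adsorbed n = V_ads / 22414 = 363.4 / 22414 = 1.621308e-02 mol
Liquid volume V_liq = n * M / rho_liq = 1.621308e-02 * 32.5 / 1.15 = 0.45820 cm^3
Specific pore volume V_pore = V_liq / m_sample = 0.45820 / 4.62
V_pore = 0.0992 cm^3/g

0.0992


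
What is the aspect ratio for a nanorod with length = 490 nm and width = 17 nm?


Aspect ratio AR = length / diameter
AR = 490 / 17
AR = 28.82

28.82


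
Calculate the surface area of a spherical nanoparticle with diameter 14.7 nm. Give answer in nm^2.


Radius r = 14.7/2 = 7.35 nm
Surface area SA = 4 * pi * r^2
SA = 4 * pi * (7.35)^2
SA = 678.87 nm^2

678.87


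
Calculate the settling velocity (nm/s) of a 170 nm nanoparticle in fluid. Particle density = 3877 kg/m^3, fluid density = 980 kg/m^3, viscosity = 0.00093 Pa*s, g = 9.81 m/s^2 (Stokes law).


Radius R = 170/2 nm = 8.5e-08 m
Density difference = 3877 - 980 = 2897 kg/m^3
v = 2 * R^2 * (rho_p - rho_f) * g / (9 * eta)
v = 2 * (8.5e-08)^2 * 2897 * 9.81 / (9 * 0.00093)
v = 4.90637e-08 m/s = 49.0637 nm/s

49.0637


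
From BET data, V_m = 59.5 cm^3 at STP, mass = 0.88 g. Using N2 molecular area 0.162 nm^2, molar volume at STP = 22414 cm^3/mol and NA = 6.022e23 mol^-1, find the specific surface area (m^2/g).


Number of moles in monolayer = V_m / 22414 = 59.5 / 22414 = 0.00265459
Number of molecules = moles * NA = 0.00265459 * 6.022e23
SA = molecules * sigma / mass
SA = (59.5 / 22414) * 6.022e23 * 0.162e-18 / 0.88
SA = 294.3 m^2/g

294.3


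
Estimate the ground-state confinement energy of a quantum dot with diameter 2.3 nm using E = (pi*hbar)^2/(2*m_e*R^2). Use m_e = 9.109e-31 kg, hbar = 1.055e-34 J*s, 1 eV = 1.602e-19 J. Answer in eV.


Radius R = 2.3/2 = 1.15 nm = 1.15e-09 m
E = (pi * 1.055e-34)^2 / (2 * 9.109e-31 * (1.15e-09)^2)
E(J) = 4.55941e-20
E = E(J) / 1.602e-19 = 0.2846 eV

0.2846


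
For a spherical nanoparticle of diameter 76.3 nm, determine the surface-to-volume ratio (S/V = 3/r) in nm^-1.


Radius r = 76.3/2 = 38.15 nm
S/V = 3 / r = 3 / 38.15
S/V = 0.0786 nm^-1

0.0786


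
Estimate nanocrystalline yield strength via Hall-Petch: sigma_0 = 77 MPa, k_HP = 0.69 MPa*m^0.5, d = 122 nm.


d = 122 nm = 1.22e-07 m
sqrt(d) = 0.000349285
Hall-Petch contribution = k / sqrt(d) = 0.69 / 0.000349285 = 1975.5 MPa
sigma = sigma_0 + k/sqrt(d) = 77 + 1975.5 = 2052.5 MPa

2052.5


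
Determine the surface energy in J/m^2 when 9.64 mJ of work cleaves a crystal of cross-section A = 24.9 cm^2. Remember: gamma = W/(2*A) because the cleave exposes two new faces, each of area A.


Convert: A = 24.9 cm^2 = 0.00249 m^2, W = 9.64 mJ = 0.00964 J
Cleaving exposes two faces of area A, so total new surface = 2*A and gamma = W / (2*A)
gamma = 0.00964 / (2 * 0.00249)
gamma = 1.936 J/m^2

1.936
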